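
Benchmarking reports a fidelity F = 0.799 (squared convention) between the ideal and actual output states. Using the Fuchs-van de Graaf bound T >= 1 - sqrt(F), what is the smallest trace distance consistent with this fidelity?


Fuchs-van de Graaf (squared-fidelity convention): 1 - sqrt(F) <= T <= sqrt(1 - F).
Lower bound: T >= 1 - sqrt(F)
sqrt(F) = sqrt(0.799) = 0.8939
T >= 1 - 0.8939
T >= 0.1061

0.1061


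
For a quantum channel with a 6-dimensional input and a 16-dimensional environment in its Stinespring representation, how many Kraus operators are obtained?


Tracing out the environment in an orthonormal basis {|i>_E} gives Kraus operators K_i = <i|_E U |0>_E.
Number of Kraus operators = dim(H_env) = d_env
= 16

16


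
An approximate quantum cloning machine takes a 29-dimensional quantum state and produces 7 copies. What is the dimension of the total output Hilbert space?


Output space = H^(tensor 7) where dim(H) = 29
dim = 29^7
= 841 (after 2 factors)
= 24389 (after 3 factors)
= 707281 (after 4 factors)
= 20511149 (after 5 factors)
= 594823321 (after 6 factors)
= 17249876309 (after 7 factors)
= 17249876309

17249876309


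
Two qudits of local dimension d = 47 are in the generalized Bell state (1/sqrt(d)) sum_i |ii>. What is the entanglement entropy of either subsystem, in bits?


For a maximally entangled state in d x d:
S = log2(d) = log2(47)
= 5.5546

5.5546


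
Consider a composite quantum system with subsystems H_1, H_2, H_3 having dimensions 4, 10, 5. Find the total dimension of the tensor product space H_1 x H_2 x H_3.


dim(H_1 x H_2 x H_3) = 4 * 10 * 5
= 40 * 5
= 200

200


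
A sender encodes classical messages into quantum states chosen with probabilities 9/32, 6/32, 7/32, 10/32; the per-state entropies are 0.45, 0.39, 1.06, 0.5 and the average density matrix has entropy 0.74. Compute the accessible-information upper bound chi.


chi = S(rho) - sum_i p_i * S(rho_i)
Weighted entropy = 9/32 * 0.45 + 6/32 * 0.39 + 7/32 * 1.06 + 10/32 * 0.5
= 0.5878
chi = 0.74 - 0.5878
= 0.1522

0.1522


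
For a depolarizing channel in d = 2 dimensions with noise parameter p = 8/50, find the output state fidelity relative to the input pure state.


F = (1-p) + p/d
= (1 - 0.1600) + 0.1600/2
= 0.8400 + 0.0800
= 0.9200

0.9200


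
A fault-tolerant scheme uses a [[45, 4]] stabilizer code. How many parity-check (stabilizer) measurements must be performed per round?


For an [[n,k]] stabilizer code:
Number of stabilizer generators = n - k
= 45 - 4
= 41

41


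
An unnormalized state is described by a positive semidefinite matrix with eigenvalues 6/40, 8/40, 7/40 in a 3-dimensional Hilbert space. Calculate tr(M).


tr(M) = sum of eigenvalues
= 6/40 + 8/40 + 7/40
= 21/40
= 0.5250

0.5250


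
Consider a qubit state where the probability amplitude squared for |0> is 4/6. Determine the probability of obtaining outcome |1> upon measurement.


|alpha|^2 = 4/6 = 0.6667
|beta|^2 = 1 - 4/6 = 2/6 = 0.3333
P(|1>) = |beta|^2 = 0.3333

0.3333


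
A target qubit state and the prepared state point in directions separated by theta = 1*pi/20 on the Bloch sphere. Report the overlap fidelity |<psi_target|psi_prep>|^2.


For states separated by angle theta on Bloch sphere:
F = cos^2(theta/2)
theta = 1*pi/20 = 0.1571
theta/2 = 0.0785
cos(theta/2) = 0.9969
F = 0.9938

0.9938


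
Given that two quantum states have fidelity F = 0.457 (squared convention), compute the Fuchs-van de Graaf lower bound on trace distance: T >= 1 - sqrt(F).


Fuchs-van de Graaf (squared-fidelity convention): 1 - sqrt(F) <= T <= sqrt(1 - F).
Lower bound: T >= 1 - sqrt(F)
sqrt(F) = sqrt(0.457) = 0.6760
T >= 1 - 0.6760
T >= 0.3240

0.3240


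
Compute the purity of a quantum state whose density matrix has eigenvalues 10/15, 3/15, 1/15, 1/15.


tr(rho^2) = sum of eigenvalues squared
= (10/15)^2 + (3/15)^2 + (1/15)^2 + (1/15)^2
= (100 + 9 + 1 + 1) / 225
= 111/225
= 0.4933

0.4933


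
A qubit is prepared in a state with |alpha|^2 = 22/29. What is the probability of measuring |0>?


|alpha|^2 = 22/29 = 0.7586
|beta|^2 = 1 - 22/29 = 7/29 = 0.2414
P(|0>) = |alpha|^2 = 0.7586

0.7586


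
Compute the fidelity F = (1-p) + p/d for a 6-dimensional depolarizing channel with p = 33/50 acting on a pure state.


F = (1-p) + p/d
= (1 - 0.6600) + 0.6600/6
= 0.3400 + 0.1100
= 0.4500

0.4500


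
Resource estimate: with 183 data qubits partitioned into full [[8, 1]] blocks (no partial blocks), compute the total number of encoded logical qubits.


Each code block uses 8 physical qubits for 1 logical qubit(s).
Number of complete blocks = floor(183 / 8) = 22
Logical qubits = 22 * 1
= 22

22


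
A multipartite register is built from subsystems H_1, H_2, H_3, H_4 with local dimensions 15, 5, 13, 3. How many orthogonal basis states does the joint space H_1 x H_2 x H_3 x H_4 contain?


dim(H_1 x H_2 x H_3 x H_4) = 15 * 5 * 13 * 3
= 75 * 13 * 3
= 975 * 3
= 2925

2925


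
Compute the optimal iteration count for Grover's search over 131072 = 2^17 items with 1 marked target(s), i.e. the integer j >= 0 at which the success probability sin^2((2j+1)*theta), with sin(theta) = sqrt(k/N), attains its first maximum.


After j Grover iterations the success probability is P(j) = sin^2((2j+1)*theta), where sin(theta) = sqrt(k/N).
N = 2^17 = 131072, k = 1
sin(theta) = sqrt(k/N) = 0.002762135864
theta = arcsin(sqrt(k/N)) = 0.002762139376 rad
P(j) reaches its first maximum when (2j+1)*theta is as close as possible to pi/2, i.e. j = round(pi/(4*theta) - 1/2).
pi/(4*theta) - 1/2 = 283.8441
(For comparison, the common estimate pi/4 * sqrt(N/k) = 284.3445; the exact maximiser is used here.)
Optimal iterations = 284

284


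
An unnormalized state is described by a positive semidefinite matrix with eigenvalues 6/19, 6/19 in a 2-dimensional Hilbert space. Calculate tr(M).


tr(M) = sum of eigenvalues
= 6/19 + 6/19
= 12/19
= 0.6316

0.6316


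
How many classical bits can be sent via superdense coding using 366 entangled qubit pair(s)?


Superdense coding allows 2 classical bits per shared entangled pair.
366 pair(s) -> 2 * 366 = 732 classical bits

732


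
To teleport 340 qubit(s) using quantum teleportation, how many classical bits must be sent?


Quantum teleportation requires 2 classical bits per qubit teleported.
340 qubit(s) -> 2 * 340 = 680 classical bits

680


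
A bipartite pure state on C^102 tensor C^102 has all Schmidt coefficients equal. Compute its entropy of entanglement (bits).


For a maximally entangled state in d x d:
S = log2(d) = log2(102)
= 6.6724

6.6724


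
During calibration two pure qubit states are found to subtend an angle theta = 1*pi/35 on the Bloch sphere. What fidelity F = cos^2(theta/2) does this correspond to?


For states separated by angle theta on Bloch sphere:
F = cos^2(theta/2)
theta = 1*pi/35 = 0.0898
theta/2 = 0.0449
cos(theta/2) = 0.9990
F = 0.9980

0.9980


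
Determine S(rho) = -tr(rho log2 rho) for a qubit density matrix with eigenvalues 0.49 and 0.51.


S = -p*log2(p) - (1-p)*log2(1-p)
p = 0.4900, 1-p = 0.5100
= -0.4900 * log2(0.4900) - 0.5100 * log2(0.5100)
= -(-0.5043) - (-0.4954)
= 0.9997

0.9997


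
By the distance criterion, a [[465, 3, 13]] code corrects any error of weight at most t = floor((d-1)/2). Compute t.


Code parameters: [[465, 3, 13]], distance d = 13.
Number of correctable errors = floor((d-1)/2)
= floor((13 - 1)/2)
= floor(12/2)
= 6

6


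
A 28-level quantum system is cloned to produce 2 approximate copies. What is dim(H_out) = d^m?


Output space = H^(tensor 2) where dim(H) = 28
dim = 28^2
= 784

784


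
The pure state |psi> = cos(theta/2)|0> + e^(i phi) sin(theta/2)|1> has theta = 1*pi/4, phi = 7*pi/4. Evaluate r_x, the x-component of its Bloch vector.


theta = 0.7854, phi = 5.4978
r_x = sin(theta)*cos(phi) = 0.7071 * 0.7071
r_x = 0.5000

0.5000


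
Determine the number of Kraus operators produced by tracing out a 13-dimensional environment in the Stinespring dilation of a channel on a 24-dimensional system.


Tracing out the environment in an orthonormal basis {|i>_E} gives Kraus operators K_i = <i|_E U |0>_E.
Number of Kraus operators = dim(H_env) = d_env
= 13

13


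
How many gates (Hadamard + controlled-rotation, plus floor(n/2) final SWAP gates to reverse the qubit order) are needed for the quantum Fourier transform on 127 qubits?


Hadamard gates: 127
Controlled rotations: n*(n-1)/2 = 127*126/2 = 8001
SWAP gates: floor(n/2) = floor(127/2) = 63
Total = 127 + 8001 + 63
= 8191

8191


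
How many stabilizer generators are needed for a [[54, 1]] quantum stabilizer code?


For an [[n,k]] stabilizer code:
Number of stabilizer generators = n - k
= 54 - 1
= 53

53


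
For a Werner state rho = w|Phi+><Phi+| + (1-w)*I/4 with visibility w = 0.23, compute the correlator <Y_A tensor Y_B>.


|Phi+> = (|00> + |11>)/sqrt(2)
For the pure Bell state, <Y_A Y_B> = -1 (Bell-state Pauli correlator).
The maximally-mixed part I/4 has tr(I/4 * P tensor P) = 0 for any traceless Pauli P.
So <Y_A Y_B>_rho = w * (-1) + (1 - w) * 0
= 0.23 * (-1)
= -0.2300

-0.2300


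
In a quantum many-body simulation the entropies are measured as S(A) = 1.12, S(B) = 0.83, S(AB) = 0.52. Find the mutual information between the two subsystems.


I(A:B) = S(A) + S(B) - S(AB)
= 1.12 + 0.83 - 0.52
= 1.4300

1.4300


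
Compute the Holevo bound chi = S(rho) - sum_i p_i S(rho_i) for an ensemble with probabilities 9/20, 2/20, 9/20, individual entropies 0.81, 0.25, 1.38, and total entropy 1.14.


chi = S(rho) - sum_i p_i * S(rho_i)
Weighted entropy = 9/20 * 0.81 + 2/20 * 0.25 + 9/20 * 1.38
= 1.0105
chi = 1.14 - 1.0105
= 0.1295

0.1295


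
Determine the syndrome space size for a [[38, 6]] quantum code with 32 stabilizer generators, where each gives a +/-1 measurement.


Each stabilizer generator gives a binary (+1 or -1) measurement outcome.
With 32 independent generators:
Total syndromes = 2^32
= 4294967296

4294967296


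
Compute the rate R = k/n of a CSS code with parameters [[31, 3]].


Code rate R = k/n
= 3/31
= 0.0968

0.0968


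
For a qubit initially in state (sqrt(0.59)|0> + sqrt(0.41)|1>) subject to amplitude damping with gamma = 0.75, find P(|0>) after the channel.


For amplitude damping with parameter gamma on state sqrt(a)|0> + sqrt(b)|1>:
alpha^2 = 0.59, beta^2 = 0.41
P(|0>) = alpha^2 + gamma * beta^2
= 0.59 + 0.75 * 0.41
= 0.59 + 0.3075
= 0.8975

0.8975


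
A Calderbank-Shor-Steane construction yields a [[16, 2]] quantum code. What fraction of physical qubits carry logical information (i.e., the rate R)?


Code rate R = k/n
= 2/16
= 0.1250

0.1250


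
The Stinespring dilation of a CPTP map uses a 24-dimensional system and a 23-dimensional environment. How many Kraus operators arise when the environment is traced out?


Tracing out the environment in an orthonormal basis {|i>_E} gives Kraus operators K_i = <i|_E U |0>_E.
Number of Kraus operators = dim(H_env) = d_env
= 23

23


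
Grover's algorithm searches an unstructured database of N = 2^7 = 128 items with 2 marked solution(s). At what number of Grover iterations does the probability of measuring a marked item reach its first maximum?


After j Grover iterations the success probability is P(j) = sin^2((2j+1)*theta), where sin(theta) = sqrt(k/N).
N = 2^7 = 128, k = 2
sin(theta) = sqrt(k/N) = 0.125
theta = arcsin(sqrt(k/N)) = 0.1253278312 rad
P(j) reaches its first maximum when (2j+1)*theta is as close as possible to pi/2, i.e. j = round(pi/(4*theta) - 1/2).
pi/(4*theta) - 1/2 = 5.7667
(For comparison, the common estimate pi/4 * sqrt(N/k) = 6.2832; the exact maximiser is used here.)
Optimal iterations = 6

6


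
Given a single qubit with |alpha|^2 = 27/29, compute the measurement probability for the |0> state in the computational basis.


|alpha|^2 = 27/29 = 0.9310
|beta|^2 = 1 - 27/29 = 2/29 = 0.0690
P(|0>) = |alpha|^2 = 0.9310

0.9310


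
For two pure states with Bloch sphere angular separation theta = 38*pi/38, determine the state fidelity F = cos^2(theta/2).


For states separated by angle theta on Bloch sphere:
F = cos^2(theta/2)
theta = 38*pi/38 = 3.1416
theta/2 = 1.5708
cos(theta/2) = 0.0000
F = 0.0000

0.0000


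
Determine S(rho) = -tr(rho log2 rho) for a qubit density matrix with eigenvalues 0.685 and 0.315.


S = -p*log2(p) - (1-p)*log2(1-p)
p = 0.6850, 1-p = 0.3150
= -0.6850 * log2(0.6850) - 0.3150 * log2(0.3150)
= -(-0.3739) - (-0.5250)
= 0.8989

0.8989


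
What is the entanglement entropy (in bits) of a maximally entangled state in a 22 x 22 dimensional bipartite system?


For a maximally entangled state in d x d:
S = log2(d) = log2(22)
= 4.4594

4.4594


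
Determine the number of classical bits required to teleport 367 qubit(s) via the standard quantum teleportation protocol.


Quantum teleportation requires 2 classical bits per qubit teleported.
367 qubit(s) -> 2 * 367 = 734 classical bits

734


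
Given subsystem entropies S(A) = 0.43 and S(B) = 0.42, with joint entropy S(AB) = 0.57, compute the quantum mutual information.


I(A:B) = S(A) + S(B) - S(AB)
= 0.43 + 0.42 - 0.57
= 0.2800

0.2800


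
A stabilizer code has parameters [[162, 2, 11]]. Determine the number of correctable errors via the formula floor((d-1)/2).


Code parameters: [[162, 2, 11]], distance d = 11.
Number of correctable errors = floor((d-1)/2)
= floor((11 - 1)/2)
= floor(10/2)
= 5

5


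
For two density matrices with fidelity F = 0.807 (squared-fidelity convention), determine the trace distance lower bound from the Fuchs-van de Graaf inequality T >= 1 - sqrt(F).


Fuchs-van de Graaf (squared-fidelity convention): 1 - sqrt(F) <= T <= sqrt(1 - F).
Lower bound: T >= 1 - sqrt(F)
sqrt(F) = sqrt(0.807) = 0.8983
T >= 1 - 0.8983
T >= 0.1017

0.1017


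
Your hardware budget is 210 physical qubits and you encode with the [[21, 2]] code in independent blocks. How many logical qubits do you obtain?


Each code block uses 21 physical qubits for 2 logical qubit(s).
Number of complete blocks = floor(210 / 21) = 10
Logical qubits = 10 * 2
= 20

20


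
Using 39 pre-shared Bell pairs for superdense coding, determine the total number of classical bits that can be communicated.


Superdense coding allows 2 classical bits per shared entangled pair.
39 pair(s) -> 2 * 39 = 78 classical bits

78


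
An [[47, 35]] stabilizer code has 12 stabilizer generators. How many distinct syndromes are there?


Each stabilizer generator gives a binary (+1 or -1) measurement outcome.
With 12 independent generators:
Total syndromes = 2^12
= 4096

4096


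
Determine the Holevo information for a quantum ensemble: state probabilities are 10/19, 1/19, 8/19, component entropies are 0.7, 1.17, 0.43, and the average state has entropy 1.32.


chi = S(rho) - sum_i p_i * S(rho_i)
Weighted entropy = 10/19 * 0.7 + 1/19 * 1.17 + 8/19 * 0.43
= 0.6111
chi = 1.32 - 0.6111
= 0.7089

0.7089


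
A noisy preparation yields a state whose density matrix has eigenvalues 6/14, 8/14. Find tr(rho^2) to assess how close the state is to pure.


tr(rho^2) = sum of eigenvalues squared
= (6/14)^2 + (8/14)^2
= (36 + 64) / 196
= 100/196
= 0.5102

0.5102


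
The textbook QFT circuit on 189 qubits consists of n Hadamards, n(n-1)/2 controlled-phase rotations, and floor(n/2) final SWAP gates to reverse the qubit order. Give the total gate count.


Hadamard gates: 189
Controlled rotations: n*(n-1)/2 = 189*188/2 = 17766
SWAP gates: floor(n/2) = floor(189/2) = 94
Total = 189 + 17766 + 94
= 18049

18049


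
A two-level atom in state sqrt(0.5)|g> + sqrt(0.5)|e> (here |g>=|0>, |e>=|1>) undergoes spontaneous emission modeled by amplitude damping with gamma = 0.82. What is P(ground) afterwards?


For amplitude damping with parameter gamma on state sqrt(a)|0> + sqrt(b)|1>:
alpha^2 = 0.5, beta^2 = 0.5
P(|0>) = alpha^2 + gamma * beta^2
= 0.5 + 0.82 * 0.5
= 0.5 + 0.4100
= 0.9100

0.9100


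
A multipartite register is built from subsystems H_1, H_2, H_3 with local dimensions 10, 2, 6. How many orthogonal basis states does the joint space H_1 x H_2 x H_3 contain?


dim(H_1 x H_2 x H_3) = 10 * 2 * 6
= 20 * 6
= 120

120


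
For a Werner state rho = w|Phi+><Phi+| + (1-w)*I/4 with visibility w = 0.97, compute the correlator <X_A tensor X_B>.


|Phi+> = (|00> + |11>)/sqrt(2)
For the pure Bell state, <X_A X_B> = +1 (Bell-state Pauli correlator).
The maximally-mixed part I/4 has tr(I/4 * P tensor P) = 0 for any traceless Pauli P.
So <X_A X_B>_rho = w * (+1) + (1 - w) * 0
= 0.97 * (+1)
= 0.9700

0.9700


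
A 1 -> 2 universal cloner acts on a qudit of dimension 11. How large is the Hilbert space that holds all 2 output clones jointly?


Output space = H^(tensor 2) where dim(H) = 11
dim = 11^2
= 121

121


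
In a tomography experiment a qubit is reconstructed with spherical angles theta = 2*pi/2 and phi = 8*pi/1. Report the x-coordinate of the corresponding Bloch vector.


theta = 3.1416, phi = 25.1327
r_x = sin(theta)*cos(phi) = 0.0000 * 1.0000
r_x = 0.0000

0.0000


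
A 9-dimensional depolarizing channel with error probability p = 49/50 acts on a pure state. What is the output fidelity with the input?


F = (1-p) + p/d
= (1 - 0.9800) + 0.9800/9
= 0.0200 + 0.1089
= 0.1289

0.1289


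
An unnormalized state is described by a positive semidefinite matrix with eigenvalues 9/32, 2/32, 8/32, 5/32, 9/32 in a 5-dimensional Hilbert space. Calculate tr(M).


tr(M) = sum of eigenvalues
= 9/32 + 2/32 + 8/32 + 5/32 + 9/32
= 33/32
= 1.0312

1.0312


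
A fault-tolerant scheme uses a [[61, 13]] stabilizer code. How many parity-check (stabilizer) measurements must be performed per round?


For an [[n,k]] stabilizer code:
Number of stabilizer generators = n - k
= 61 - 13
= 48

48


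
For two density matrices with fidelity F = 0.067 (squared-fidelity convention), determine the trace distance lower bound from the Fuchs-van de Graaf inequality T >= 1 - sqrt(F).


Fuchs-van de Graaf (squared-fidelity convention): 1 - sqrt(F) <= T <= sqrt(1 - F).
Lower bound: T >= 1 - sqrt(F)
sqrt(F) = sqrt(0.067) = 0.2588
T >= 1 - 0.2588
T >= 0.7412

0.7412


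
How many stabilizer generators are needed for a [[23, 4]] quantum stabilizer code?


For an [[n,k]] stabilizer code:
Number of stabilizer generators = n - k
= 23 - 4
= 19

19


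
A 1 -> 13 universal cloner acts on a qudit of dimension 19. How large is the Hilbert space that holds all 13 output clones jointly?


Output space = H^(tensor 13) where dim(H) = 19
dim = 19^13
= 361 (after 2 factors)
= 6859 (after 3 factors)
= 130321 (after 4 factors)
= 2476099 (after 5 factors)
= 47045881 (after 6 factors)
= 893871739 (after 7 factors)
= 16983563041 (after 8 factors)
= 322687697779 (after 9 factors)
= 6131066257801 (after 10 factors)
= 116490258898219 (after 11 factors)
= 2213314919066161 (after 12 factors)
= 42052983462257059 (after 13 factors)
= 42052983462257059

42052983462257059


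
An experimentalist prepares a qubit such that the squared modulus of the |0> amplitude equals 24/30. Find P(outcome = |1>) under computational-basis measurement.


|alpha|^2 = 24/30 = 0.8000
|beta|^2 = 1 - 24/30 = 6/30 = 0.2000
P(|1>) = |beta|^2 = 0.2000

0.2000


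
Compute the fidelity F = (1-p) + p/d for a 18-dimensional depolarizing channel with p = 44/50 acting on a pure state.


F = (1-p) + p/d
= (1 - 0.8800) + 0.8800/18
= 0.1200 + 0.0489
= 0.1689

0.1689


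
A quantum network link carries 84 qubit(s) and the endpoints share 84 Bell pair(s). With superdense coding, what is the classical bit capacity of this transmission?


Superdense coding allows 2 classical bits per shared entangled pair.
84 pair(s) -> 2 * 84 = 168 classical bits

168


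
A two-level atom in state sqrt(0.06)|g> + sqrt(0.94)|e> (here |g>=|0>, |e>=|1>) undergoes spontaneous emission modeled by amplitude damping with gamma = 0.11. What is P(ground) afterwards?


For amplitude damping with parameter gamma on state sqrt(a)|0> + sqrt(b)|1>:
alpha^2 = 0.06, beta^2 = 0.94
P(|0>) = alpha^2 + gamma * beta^2
= 0.06 + 0.11 * 0.94
= 0.06 + 0.1034
= 0.1634

0.1634


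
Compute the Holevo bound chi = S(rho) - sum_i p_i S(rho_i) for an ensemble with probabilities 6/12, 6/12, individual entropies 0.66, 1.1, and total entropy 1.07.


chi = S(rho) - sum_i p_i * S(rho_i)
Weighted entropy = 6/12 * 0.66 + 6/12 * 1.1
= 0.8800
chi = 1.07 - 0.8800
= 0.1900

0.1900


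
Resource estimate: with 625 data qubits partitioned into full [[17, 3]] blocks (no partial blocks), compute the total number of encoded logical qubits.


Each code block uses 17 physical qubits for 3 logical qubit(s).
Number of complete blocks = floor(625 / 17) = 36
Logical qubits = 36 * 3
= 108

108


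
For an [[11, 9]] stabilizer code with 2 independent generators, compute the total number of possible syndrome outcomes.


Each stabilizer generator gives a binary (+1 or -1) measurement outcome.
With 2 independent generators:
Total syndromes = 2^2
= 4

4


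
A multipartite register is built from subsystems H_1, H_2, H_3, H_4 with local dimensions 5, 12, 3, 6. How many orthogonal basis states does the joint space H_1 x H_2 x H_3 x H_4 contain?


dim(H_1 x H_2 x H_3 x H_4) = 5 * 12 * 3 * 6
= 60 * 3 * 6
= 180 * 6
= 1080

1080


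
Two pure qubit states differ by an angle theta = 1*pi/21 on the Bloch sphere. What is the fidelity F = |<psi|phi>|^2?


For states separated by angle theta on Bloch sphere:
F = cos^2(theta/2)
theta = 1*pi/21 = 0.1496
theta/2 = 0.0748
cos(theta/2) = 0.9972
F = 0.9944

0.9944


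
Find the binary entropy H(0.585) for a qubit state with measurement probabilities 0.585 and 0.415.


S = -p*log2(p) - (1-p)*log2(1-p)
p = 0.5850, 1-p = 0.4150
= -0.5850 * log2(0.5850) - 0.4150 * log2(0.4150)
= -(-0.4525) - (-0.5266)
= 0.9791

0.9791


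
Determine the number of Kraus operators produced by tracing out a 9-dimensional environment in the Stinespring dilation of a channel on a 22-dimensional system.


Tracing out the environment in an orthonormal basis {|i>_E} gives Kraus operators K_i = <i|_E U |0>_E.
Number of Kraus operators = dim(H_env) = d_env
= 9

9


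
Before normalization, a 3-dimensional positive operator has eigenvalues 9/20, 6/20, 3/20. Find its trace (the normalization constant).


tr(M) = sum of eigenvalues
= 9/20 + 6/20 + 3/20
= 18/20
= 0.9000

0.9000


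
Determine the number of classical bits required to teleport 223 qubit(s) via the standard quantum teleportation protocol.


Quantum teleportation requires 2 classical bits per qubit teleported.
223 qubit(s) -> 2 * 223 = 446 classical bits

446


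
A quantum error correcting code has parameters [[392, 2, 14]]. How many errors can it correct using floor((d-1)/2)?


Code parameters: [[392, 2, 14]], distance d = 14.
Number of correctable errors = floor((d-1)/2)
= floor((14 - 1)/2)
= floor(13/2)
= 6

6


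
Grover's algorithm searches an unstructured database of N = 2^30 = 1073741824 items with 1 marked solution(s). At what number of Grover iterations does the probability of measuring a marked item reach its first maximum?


After j Grover iterations the success probability is P(j) = sin^2((2j+1)*theta), where sin(theta) = sqrt(k/N).
N = 2^30 = 1073741824, k = 1
sin(theta) = sqrt(k/N) = 3.051757812e-05
theta = arcsin(sqrt(k/N)) = 3.051757813e-05 rad
P(j) reaches its first maximum when (2j+1)*theta is as close as possible to pi/2, i.e. j = round(pi/(4*theta) - 1/2).
pi/(4*theta) - 1/2 = 25735.4270
(For comparison, the common estimate pi/4 * sqrt(N/k) = 25735.9270; the exact maximiser is used here.)
Optimal iterations = 25735

25735


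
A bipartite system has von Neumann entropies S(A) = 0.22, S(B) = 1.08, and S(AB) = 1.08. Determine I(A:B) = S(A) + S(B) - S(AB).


I(A:B) = S(A) + S(B) - S(AB)
= 0.22 + 1.08 - 1.08
= 0.2200

0.2200


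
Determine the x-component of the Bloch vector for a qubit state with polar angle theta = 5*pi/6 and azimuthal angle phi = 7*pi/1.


theta = 2.6180, phi = 21.9911
r_x = sin(theta)*cos(phi) = 0.5000 * -1.0000
r_x = -0.5000

-0.5000


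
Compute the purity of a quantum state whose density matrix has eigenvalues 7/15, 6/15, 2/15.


tr(rho^2) = sum of eigenvalues squared
= (7/15)^2 + (6/15)^2 + (2/15)^2
= (49 + 36 + 4) / 225
= 89/225
= 0.3956

0.3956


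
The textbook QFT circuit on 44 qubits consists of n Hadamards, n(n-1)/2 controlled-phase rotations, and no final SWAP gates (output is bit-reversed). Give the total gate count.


Hadamard gates: 44
Controlled rotations: n*(n-1)/2 = 44*43/2 = 946
SWAP gates: 0 (omitted)
Total = 44 + 946
= 990

990


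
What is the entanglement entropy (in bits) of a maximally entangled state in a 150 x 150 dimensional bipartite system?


For a maximally entangled state in d x d:
S = log2(d) = log2(150)
= 7.2288

7.2288


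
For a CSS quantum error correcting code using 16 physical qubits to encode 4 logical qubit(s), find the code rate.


Code rate R = k/n
= 4/16
= 0.2500

0.2500


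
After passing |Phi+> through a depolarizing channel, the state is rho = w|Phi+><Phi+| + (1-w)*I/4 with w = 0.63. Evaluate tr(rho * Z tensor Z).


|Phi+> = (|00> + |11>)/sqrt(2)
For the pure Bell state, <Z_A Z_B> = +1 (Bell-state Pauli correlator).
The maximally-mixed part I/4 has tr(I/4 * P tensor P) = 0 for any traceless Pauli P.
So <Z_A Z_B>_rho = w * (+1) + (1 - w) * 0
= 0.63 * (+1)
= 0.6300

0.6300


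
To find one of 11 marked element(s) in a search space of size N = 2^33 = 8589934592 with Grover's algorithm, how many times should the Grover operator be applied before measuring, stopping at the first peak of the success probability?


After j Grover iterations the success probability is P(j) = sin^2((2j+1)*theta), where sin(theta) = sqrt(k/N).
N = 2^33 = 8589934592, k = 11
sin(theta) = sqrt(k/N) = 3.578503235e-05
theta = arcsin(sqrt(k/N)) = 3.578503235e-05 rad
P(j) reaches its first maximum when (2j+1)*theta is as close as possible to pi/2, i.e. j = round(pi/(4*theta) - 1/2).
pi/(4*theta) - 1/2 = 21947.1723
(For comparison, the common estimate pi/4 * sqrt(N/k) = 21947.6723; the exact maximiser is used here.)
Optimal iterations = 21947

21947


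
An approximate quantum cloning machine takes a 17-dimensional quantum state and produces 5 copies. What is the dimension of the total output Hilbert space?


Output space = H^(tensor 5) where dim(H) = 17
dim = 17^5
= 289 (after 2 factors)
= 4913 (after 3 factors)
= 83521 (after 4 factors)
= 1419857 (after 5 factors)
= 1419857

1419857


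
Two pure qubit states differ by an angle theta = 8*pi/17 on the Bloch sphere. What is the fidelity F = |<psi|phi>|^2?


For states separated by angle theta on Bloch sphere:
F = cos^2(theta/2)
theta = 8*pi/17 = 1.4784
theta/2 = 0.7392
cos(theta/2) = 0.7390
F = 0.5461

0.5461


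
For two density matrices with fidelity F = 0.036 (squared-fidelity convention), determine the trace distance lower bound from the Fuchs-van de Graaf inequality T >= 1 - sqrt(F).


Fuchs-van de Graaf (squared-fidelity convention): 1 - sqrt(F) <= T <= sqrt(1 - F).
Lower bound: T >= 1 - sqrt(F)
sqrt(F) = sqrt(0.036) = 0.1897
T >= 1 - 0.1897
T >= 0.8103

0.8103


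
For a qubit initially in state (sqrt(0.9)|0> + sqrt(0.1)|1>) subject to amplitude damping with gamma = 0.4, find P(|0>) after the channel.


For amplitude damping with parameter gamma on state sqrt(a)|0> + sqrt(b)|1>:
alpha^2 = 0.9, beta^2 = 0.1
P(|0>) = alpha^2 + gamma * beta^2
= 0.9 + 0.4 * 0.1
= 0.9 + 0.0400
= 0.9400

0.9400


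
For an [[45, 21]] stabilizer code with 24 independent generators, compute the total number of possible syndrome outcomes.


Each stabilizer generator gives a binary (+1 or -1) measurement outcome.
With 24 independent generators:
Total syndromes = 2^24
= 16777216

16777216


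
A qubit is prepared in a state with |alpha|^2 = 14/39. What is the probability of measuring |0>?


|alpha|^2 = 14/39 = 0.3590
|beta|^2 = 1 - 14/39 = 25/39 = 0.6410
P(|0>) = |alpha|^2 = 0.3590

0.3590


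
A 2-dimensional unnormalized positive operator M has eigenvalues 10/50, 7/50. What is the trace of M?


tr(M) = sum of eigenvalues
= 10/50 + 7/50
= 17/50
= 0.3400

0.3400


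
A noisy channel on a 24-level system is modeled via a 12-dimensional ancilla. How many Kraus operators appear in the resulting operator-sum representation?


Tracing out the environment in an orthonormal basis {|i>_E} gives Kraus operators K_i = <i|_E U |0>_E.
Number of Kraus operators = dim(H_env) = d_env
= 12

12


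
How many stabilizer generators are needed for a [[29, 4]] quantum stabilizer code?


For an [[n,k]] stabilizer code:
Number of stabilizer generators = n - k
= 29 - 4
= 25

25


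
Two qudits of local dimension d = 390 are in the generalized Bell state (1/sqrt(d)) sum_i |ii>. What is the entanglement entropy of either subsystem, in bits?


For a maximally entangled state in d x d:
S = log2(d) = log2(390)
= 8.6073

8.6073


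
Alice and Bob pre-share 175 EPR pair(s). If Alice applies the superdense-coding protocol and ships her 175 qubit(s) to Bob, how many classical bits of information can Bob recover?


Superdense coding allows 2 classical bits per shared entangled pair.
175 pair(s) -> 2 * 175 = 350 classical bits

350


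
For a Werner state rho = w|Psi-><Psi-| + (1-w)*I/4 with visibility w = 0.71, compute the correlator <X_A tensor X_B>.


|Psi-> = (|01> - |10>)/sqrt(2)
For the pure Bell state, <X_A X_B> = -1 (Bell-state Pauli correlator).
The maximally-mixed part I/4 has tr(I/4 * P tensor P) = 0 for any traceless Pauli P.
So <X_A X_B>_rho = w * (-1) + (1 - w) * 0
= 0.71 * (-1)
= -0.7100

-0.7100


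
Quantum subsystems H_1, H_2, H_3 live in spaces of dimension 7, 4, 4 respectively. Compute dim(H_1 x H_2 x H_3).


dim(H_1 x H_2 x H_3) = 7 * 4 * 4
= 28 * 4
= 112

112


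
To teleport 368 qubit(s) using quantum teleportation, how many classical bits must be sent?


Quantum teleportation requires 2 classical bits per qubit teleported.
368 qubit(s) -> 2 * 368 = 736 classical bits

736


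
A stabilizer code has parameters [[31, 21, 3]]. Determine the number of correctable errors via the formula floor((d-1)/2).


Code parameters: [[31, 21, 3]], distance d = 3.
Number of correctable errors = floor((d-1)/2)
= floor((3 - 1)/2)
= floor(2/2)
= 1

1


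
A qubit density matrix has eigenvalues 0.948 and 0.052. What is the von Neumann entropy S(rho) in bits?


S = -p*log2(p) - (1-p)*log2(1-p)
p = 0.9480, 1-p = 0.0520
= -0.9480 * log2(0.9480) - 0.0520 * log2(0.0520)
= -(-0.0730) - (-0.2218)
= 0.2948

0.2948


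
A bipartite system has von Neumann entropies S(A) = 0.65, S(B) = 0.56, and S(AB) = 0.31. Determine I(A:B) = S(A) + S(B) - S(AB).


I(A:B) = S(A) + S(B) - S(AB)
= 0.65 + 0.56 - 0.31
= 0.9000

0.9000


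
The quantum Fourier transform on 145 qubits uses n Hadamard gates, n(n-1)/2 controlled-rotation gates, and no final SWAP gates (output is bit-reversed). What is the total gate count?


Hadamard gates: 145
Controlled rotations: n*(n-1)/2 = 145*144/2 = 10440
SWAP gates: 0 (omitted)
Total = 145 + 10440
= 10585

10585


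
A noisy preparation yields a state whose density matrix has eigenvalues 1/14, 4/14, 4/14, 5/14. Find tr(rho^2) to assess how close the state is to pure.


tr(rho^2) = sum of eigenvalues squared
= (1/14)^2 + (4/14)^2 + (4/14)^2 + (5/14)^2
= (1 + 16 + 16 + 25) / 196
= 58/196
= 0.2959

0.2959


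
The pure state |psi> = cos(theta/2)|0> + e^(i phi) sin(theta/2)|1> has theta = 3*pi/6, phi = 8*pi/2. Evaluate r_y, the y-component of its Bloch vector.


theta = 1.5708, phi = 12.5664
r_y = sin(theta)*sin(phi) = 1.0000 * 0.0000
r_y = 0.0000

0.0000


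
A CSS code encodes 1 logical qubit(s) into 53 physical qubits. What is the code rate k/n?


Code rate R = k/n
= 1/53
= 0.0189

0.0189


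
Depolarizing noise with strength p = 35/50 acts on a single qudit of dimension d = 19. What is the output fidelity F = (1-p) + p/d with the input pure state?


F = (1-p) + p/d
= (1 - 0.7000) + 0.7000/19
= 0.3000 + 0.0368
= 0.3368

0.3368


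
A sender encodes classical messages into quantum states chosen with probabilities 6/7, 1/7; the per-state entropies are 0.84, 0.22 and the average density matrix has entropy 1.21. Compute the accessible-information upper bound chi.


chi = S(rho) - sum_i p_i * S(rho_i)
Weighted entropy = 6/7 * 0.84 + 1/7 * 0.22
= 0.7514
chi = 1.21 - 0.7514
= 0.4586

0.4586


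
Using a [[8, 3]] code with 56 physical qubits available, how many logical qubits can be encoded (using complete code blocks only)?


Each code block uses 8 physical qubits for 3 logical qubit(s).
Number of complete blocks = floor(56 / 8) = 7
Logical qubits = 7 * 3
= 21

21


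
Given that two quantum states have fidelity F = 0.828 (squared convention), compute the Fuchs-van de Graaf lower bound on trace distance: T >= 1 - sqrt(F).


Fuchs-van de Graaf (squared-fidelity convention): 1 - sqrt(F) <= T <= sqrt(1 - F).
Lower bound: T >= 1 - sqrt(F)
sqrt(F) = sqrt(0.828) = 0.9099
T >= 1 - 0.9099
T >= 0.0901

0.0901


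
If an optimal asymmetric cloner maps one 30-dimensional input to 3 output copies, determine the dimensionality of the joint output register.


Output space = H^(tensor 3) where dim(H) = 30
dim = 30^3
= 900 (after 2 factors)
= 27000 (after 3 factors)
= 27000

27000


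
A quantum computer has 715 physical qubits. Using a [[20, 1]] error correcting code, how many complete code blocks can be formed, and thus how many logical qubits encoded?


Each code block uses 20 physical qubits for 1 logical qubit(s).
Number of complete blocks = floor(715 / 20) = 35
Logical qubits = 35 * 1
= 35

35


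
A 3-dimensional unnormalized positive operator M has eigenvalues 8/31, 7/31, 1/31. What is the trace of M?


tr(M) = sum of eigenvalues
= 8/31 + 7/31 + 1/31
= 16/31
= 0.5161

0.5161


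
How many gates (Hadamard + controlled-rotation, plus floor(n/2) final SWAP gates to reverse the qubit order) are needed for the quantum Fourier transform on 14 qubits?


Hadamard gates: 14
Controlled rotations: n*(n-1)/2 = 14*13/2 = 91
SWAP gates: floor(n/2) = floor(14/2) = 7
Total = 14 + 91 + 7
= 112

112


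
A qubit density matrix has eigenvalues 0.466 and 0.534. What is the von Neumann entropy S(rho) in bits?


S = -p*log2(p) - (1-p)*log2(1-p)
p = 0.4660, 1-p = 0.5340
= -0.4660 * log2(0.4660) - 0.5340 * log2(0.5340)
= -(-0.5133) - (-0.4833)
= 0.9967

0.9967


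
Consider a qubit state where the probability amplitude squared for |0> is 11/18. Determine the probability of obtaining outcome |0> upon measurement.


|alpha|^2 = 11/18 = 0.6111
|beta|^2 = 1 - 11/18 = 7/18 = 0.3889
P(|0>) = |alpha|^2 = 0.6111

0.6111


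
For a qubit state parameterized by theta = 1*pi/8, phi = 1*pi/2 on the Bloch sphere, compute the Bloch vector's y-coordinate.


theta = 0.3927, phi = 1.5708
r_y = sin(theta)*sin(phi) = 0.3827 * 1.0000
r_y = 0.3827

0.3827


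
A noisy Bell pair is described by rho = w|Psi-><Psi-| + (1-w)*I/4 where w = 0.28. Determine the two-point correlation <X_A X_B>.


|Psi-> = (|01> - |10>)/sqrt(2)
For the pure Bell state, <X_A X_B> = -1 (Bell-state Pauli correlator).
The maximally-mixed part I/4 has tr(I/4 * P tensor P) = 0 for any traceless Pauli P.
So <X_A X_B>_rho = w * (-1) + (1 - w) * 0
= 0.28 * (-1)
= -0.2800

-0.2800


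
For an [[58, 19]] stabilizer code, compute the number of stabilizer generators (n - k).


For an [[n,k]] stabilizer code:
Number of stabilizer generators = n - k
= 58 - 19
= 39

39


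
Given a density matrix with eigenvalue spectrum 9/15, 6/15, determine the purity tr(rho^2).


tr(rho^2) = sum of eigenvalues squared
= (9/15)^2 + (6/15)^2
= (81 + 36) / 225
= 117/225
= 0.5200

0.5200


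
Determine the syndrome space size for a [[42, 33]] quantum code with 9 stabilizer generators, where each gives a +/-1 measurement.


Each stabilizer generator gives a binary (+1 or -1) measurement outcome.
With 9 independent generators:
Total syndromes = 2^9
= 512

512


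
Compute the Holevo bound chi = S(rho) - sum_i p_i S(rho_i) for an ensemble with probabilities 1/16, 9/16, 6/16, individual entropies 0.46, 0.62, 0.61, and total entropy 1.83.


chi = S(rho) - sum_i p_i * S(rho_i)
Weighted entropy = 1/16 * 0.46 + 9/16 * 0.62 + 6/16 * 0.61
= 0.6063
chi = 1.83 - 0.6063
= 1.2237

1.2237


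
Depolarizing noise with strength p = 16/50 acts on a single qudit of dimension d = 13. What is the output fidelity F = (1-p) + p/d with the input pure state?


F = (1-p) + p/d
= (1 - 0.3200) + 0.3200/13
= 0.6800 + 0.0246
= 0.7046

0.7046


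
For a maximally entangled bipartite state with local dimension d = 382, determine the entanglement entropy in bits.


For a maximally entangled state in d x d:
S = log2(d) = log2(382)
= 8.5774

8.5774


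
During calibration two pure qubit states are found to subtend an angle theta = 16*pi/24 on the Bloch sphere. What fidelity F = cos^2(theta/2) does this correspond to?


For states separated by angle theta on Bloch sphere:
F = cos^2(theta/2)
theta = 16*pi/24 = 2.0944
theta/2 = 1.0472
cos(theta/2) = 0.5000
F = 0.2500

0.2500


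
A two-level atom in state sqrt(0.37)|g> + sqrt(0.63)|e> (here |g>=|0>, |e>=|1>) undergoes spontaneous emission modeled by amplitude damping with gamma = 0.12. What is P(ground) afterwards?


For amplitude damping with parameter gamma on state sqrt(a)|0> + sqrt(b)|1>:
alpha^2 = 0.37, beta^2 = 0.63
P(|0>) = alpha^2 + gamma * beta^2
= 0.37 + 0.12 * 0.63
= 0.37 + 0.0756
= 0.4456

0.4456


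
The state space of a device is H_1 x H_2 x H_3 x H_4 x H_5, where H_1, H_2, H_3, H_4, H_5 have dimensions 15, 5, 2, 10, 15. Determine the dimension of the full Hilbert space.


dim(H_1 x H_2 x H_3 x H_4 x H_5) = 15 * 5 * 2 * 10 * 15
= 75 * 2 * 10 * 15
= 150 * 10 * 15
= 1500 * 15
= 22500

22500


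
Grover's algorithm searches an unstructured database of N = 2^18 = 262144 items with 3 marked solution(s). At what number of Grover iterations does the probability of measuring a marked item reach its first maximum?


After j Grover iterations the success probability is P(j) = sin^2((2j+1)*theta), where sin(theta) = sqrt(k/N).
N = 2^18 = 262144, k = 3
sin(theta) = sqrt(k/N) = 0.003382911734
theta = arcsin(sqrt(k/N)) = 0.003382918186 rad
P(j) reaches its first maximum when (2j+1)*theta is as close as possible to pi/2, i.e. j = round(pi/(4*theta) - 1/2).
pi/(4*theta) - 1/2 = 231.6659
(For comparison, the common estimate pi/4 * sqrt(N/k) = 232.1663; the exact maximiser is used here.)
Optimal iterations = 232

232


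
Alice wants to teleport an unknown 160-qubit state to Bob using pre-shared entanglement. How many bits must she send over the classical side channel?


Quantum teleportation requires 2 classical bits per qubit teleported.
160 qubit(s) -> 2 * 160 = 320 classical bits

320


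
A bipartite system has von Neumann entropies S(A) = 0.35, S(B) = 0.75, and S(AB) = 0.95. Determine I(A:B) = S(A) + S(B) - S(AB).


I(A:B) = S(A) + S(B) - S(AB)
= 0.35 + 0.75 - 0.95
= 0.1500

0.1500


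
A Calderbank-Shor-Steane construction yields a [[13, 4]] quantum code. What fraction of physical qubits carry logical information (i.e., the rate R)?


Code rate R = k/n
= 4/13
= 0.3077

0.3077


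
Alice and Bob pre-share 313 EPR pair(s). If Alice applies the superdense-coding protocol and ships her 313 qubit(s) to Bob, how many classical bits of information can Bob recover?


Superdense coding allows 2 classical bits per shared entangled pair.
313 pair(s) -> 2 * 313 = 626 classical bits

626


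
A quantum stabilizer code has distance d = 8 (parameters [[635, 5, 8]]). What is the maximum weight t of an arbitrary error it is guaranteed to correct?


Code parameters: [[635, 5, 8]], distance d = 8.
Number of correctable errors = floor((d-1)/2)
= floor((8 - 1)/2)
= floor(7/2)
= 3

3
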